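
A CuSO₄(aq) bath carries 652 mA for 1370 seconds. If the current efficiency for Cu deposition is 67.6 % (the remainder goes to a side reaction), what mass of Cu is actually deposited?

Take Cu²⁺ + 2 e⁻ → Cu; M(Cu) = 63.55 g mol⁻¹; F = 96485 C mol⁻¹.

Q = I·t = 0.6520 × 1370.0 = 893.2 C.
n(e⁻) = 893.2/96485 = 0.009258 mol; theoretically n(Cu) = 0.009258/2 = 0.004629 mol, m_theo = 0.2942 g.
At 67.6 % efficiency, m_actual = 0.676 × 0.2942 = 0.199 g.

0.199 g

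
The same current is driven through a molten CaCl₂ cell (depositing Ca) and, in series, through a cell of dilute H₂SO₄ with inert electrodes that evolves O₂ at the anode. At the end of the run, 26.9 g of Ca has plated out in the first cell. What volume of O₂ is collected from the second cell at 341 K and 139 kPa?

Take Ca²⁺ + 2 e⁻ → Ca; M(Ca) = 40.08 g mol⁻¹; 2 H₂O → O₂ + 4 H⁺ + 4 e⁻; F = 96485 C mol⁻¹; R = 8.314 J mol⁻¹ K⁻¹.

6.84 L

n(Ca) = 26.9 / 40.08 = 0.6712 mol, so n(e⁻) = 2 × 0.6712 = 1.342 mol.
The cells are in series, so the same 1.342 mol of electrons passes through the second cell.
2 H₂O → O₂ + 4 H⁺ + 4 e⁻ — 4 mol e⁻ per mol O₂, so n(O₂) = 1.342/4 = 0.3356 mol.
V = nRT/P = (0.3356 × 8.314 × 341) / (139 × 10³) = 0.00684 m³ = 6.84 L.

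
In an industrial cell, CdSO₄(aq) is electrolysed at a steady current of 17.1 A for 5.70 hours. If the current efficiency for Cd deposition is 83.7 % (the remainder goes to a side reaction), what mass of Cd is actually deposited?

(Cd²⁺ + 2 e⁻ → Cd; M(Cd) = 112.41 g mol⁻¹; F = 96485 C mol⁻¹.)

171 g

Q = I·t = 17.10 × 20520 = 350900 C.
n(e⁻) = 350900/96485 = 3.637 mol; theoretically n(Cd) = 3.637/2 = 1.818 mol, m_theo = 204.4 g.
At 83.7 % efficiency, m_actual = 0.837 × 204.4 = 171 g.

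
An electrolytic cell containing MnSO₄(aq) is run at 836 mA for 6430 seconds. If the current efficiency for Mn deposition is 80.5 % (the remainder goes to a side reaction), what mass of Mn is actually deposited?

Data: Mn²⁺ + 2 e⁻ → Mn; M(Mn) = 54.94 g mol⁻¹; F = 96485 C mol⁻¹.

1.23 g

Q = I·t = 0.8360 × 6430.0 = 5375 C.
n(e⁻) = 5375/96485 = 0.05571 mol; theoretically n(Mn) = 0.05571/2 = 0.02786 mol, m_theo = 1.530 g.
At 80.5 % efficiency, m_actual = 0.805 × 1.530 = 1.23 g.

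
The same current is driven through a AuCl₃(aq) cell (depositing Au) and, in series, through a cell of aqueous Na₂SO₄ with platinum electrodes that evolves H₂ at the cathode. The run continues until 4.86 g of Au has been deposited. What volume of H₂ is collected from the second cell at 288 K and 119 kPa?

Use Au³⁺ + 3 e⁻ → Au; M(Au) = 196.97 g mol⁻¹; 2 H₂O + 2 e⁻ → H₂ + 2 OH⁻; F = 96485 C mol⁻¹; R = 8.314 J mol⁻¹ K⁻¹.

0.745 L

n(Au) = 4.86 / 196.97 = 0.02467 mol, so n(e⁻) = 3 × 0.02467 = 0.07402 mol.
The cells are in series, so the same 0.07402 mol of electrons passes through the second cell.
2 H₂O + 2 e⁻ → H₂ + 2 OH⁻ — 2 mol e⁻ per mol H₂, so n(H₂) = 0.07402/2 = 0.03701 mol.
V = nRT/P = (0.03701 × 8.314 × 288) / (119 × 10³) = 7.45 × 10⁻⁴ m³ = 0.745 L.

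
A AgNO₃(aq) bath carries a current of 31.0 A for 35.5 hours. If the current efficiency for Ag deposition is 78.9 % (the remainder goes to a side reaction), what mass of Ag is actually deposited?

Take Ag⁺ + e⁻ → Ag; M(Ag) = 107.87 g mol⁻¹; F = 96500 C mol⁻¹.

Q = I·t = 31.00 × 127800 = 3962000 C.
n(e⁻) = 3962000/96500 = 41.05 mol; theoretically n(Ag) = 41.05/1 = 41.05 mol, m_theo = 4429 g.
At 78.9 % efficiency, m_actual = 0.789 × 4429 = 3490 g.

3490 g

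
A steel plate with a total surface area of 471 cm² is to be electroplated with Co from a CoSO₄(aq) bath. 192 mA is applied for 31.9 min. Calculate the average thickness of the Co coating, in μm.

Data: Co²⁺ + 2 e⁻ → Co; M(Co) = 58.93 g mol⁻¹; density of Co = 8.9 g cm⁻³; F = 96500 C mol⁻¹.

Q = I·t = 0.1920 × 1914.0 = 367.5 C; n(e⁻) = 0.003808 mol.
n(Co) = n(e⁻)/2 = 0.001904 mol, so m = 0.001904 × 58.93 = 0.1122 g.
Volume = m/ρ = 0.1122 / 8.9 = 0.01261 cm³.
Thickness = V/A = 0.01261 / 471 = 2.68 × 10⁻⁵ cm = 0.268 μm.

0.268 μm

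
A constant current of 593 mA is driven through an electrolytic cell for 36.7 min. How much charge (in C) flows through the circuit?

Q = I·t = 0.5930 A × 2202.0 s = 1310 C.

1310 C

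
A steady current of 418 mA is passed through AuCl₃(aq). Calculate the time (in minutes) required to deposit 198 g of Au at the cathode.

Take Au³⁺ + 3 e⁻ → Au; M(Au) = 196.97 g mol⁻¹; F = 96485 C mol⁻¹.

n(Au) = m/M = 198 / 196.97 = 1.005 mol.
Each Au atom requires 3 electrons, so n(e⁻) = 3 × 1.005 = 3.016 mol.
Q = n(e⁻)·F = 3.016 × 96485 = 291000 C.
t = Q/I = 291000 / 0.4180 A = 696100 s = 11600 min.

11600 min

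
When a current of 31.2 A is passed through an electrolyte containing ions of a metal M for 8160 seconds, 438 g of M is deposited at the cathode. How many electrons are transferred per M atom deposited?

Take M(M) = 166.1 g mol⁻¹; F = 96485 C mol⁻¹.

1

Q = I·t = 31.20 A × 8160.0 s = 254600 C, so n(e⁻) = 254600/96485 = 2.639 mol.
n(M) deposited = 438 / 166.1 = 2.637 mol.
Electrons per atom = n(e⁻)/n(M) = 2.639 / 2.637 = 1.00 ≈ 1, so the ion is M⁺.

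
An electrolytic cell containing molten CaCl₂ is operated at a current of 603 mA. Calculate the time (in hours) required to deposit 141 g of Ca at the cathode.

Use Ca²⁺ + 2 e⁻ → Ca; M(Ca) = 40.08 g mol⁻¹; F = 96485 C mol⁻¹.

313 h

n(Ca) = m/M = 141 / 40.08 = 3.518 mol.
Each Ca atom requires 2 electrons, so n(e⁻) = 2 × 3.518 = 7.036 mol.
Q = n(e⁻)·F = 7.036 × 96485 = 678900 C.
t = Q/I = 678900 / 0.6030 A = 1126000 s = 313 h.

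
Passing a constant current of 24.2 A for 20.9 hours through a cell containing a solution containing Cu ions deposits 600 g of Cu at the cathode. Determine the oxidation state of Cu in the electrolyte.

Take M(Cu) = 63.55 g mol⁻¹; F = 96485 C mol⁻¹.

Q = I·t = 24.20 A × 75240 s = 1821000 C, so n(e⁻) = 1821000/96485 = 18.87 mol.
n(Cu) deposited = 600 / 63.55 = 9.441 mol.
Electrons per atom = n(e⁻)/n(Cu) = 18.87 / 9.441 = 2.00 ≈ 2, so the ion is Cu²⁺.

+2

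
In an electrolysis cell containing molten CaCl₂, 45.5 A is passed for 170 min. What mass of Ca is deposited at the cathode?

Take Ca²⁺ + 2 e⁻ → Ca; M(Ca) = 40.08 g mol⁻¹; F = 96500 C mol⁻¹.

Q = I·t = 45.50 A × 10200 s = 464100 C.
n(e⁻) = Q/F = 464100 / 96500 = 4.809 mol.
Ca²⁺ + 2 e⁻ → Ca, so n(Ca) = n(e⁻)/2 = 2.405 mol.
m = n·M = 2.405 × 40.08 = 96.4 g.

96.4 g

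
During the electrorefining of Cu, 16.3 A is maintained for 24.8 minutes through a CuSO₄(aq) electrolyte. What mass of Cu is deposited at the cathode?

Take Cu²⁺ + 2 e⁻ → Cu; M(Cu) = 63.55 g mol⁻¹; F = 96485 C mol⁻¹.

Q = I·t = 16.30 A × 1488.0 s = 24250 C.
n(e⁻) = Q/F = 24250 / 96485 = 0.2514 mol.
Cu²⁺ + 2 e⁻ → Cu, so n(Cu) = n(e⁻)/2 = 0.1257 mol.
m = n·M = 0.1257 × 63.55 = 7.99 g.

7.99 g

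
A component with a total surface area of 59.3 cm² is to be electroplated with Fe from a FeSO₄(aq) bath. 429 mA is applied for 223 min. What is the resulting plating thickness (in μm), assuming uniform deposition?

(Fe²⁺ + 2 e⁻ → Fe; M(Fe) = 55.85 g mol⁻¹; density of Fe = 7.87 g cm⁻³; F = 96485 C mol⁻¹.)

35.6 μm

Q = I·t = 0.4290 × 13380 = 5740 C; n(e⁻) = 0.05949 mol.
n(Fe) = n(e⁻)/2 = 0.02975 mol, so m = 0.02975 × 55.85 = 1.661 g.
Volume = m/ρ = 1.661 / 7.87 = 0.2111 cm³.
Thickness = V/A = 0.2111 / 59.3 = 0.00356 cm = 35.6 μm.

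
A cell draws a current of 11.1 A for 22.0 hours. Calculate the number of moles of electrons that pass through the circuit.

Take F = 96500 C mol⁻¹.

9.11 mol

Q = I·t = 11.10 A × 79200 s = 879100 C.
n(e⁻) = Q/F = 879100 / 96500 = 9.11 mol.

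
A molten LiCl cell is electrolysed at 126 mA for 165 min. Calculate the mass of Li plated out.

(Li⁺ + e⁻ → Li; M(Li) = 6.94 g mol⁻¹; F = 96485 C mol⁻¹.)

Q = I·t = 0.1260 A × 9900.0 s = 1247 C.
n(e⁻) = Q/F = 1247 / 96485 = 0.01293 mol.
Li⁺ + e⁻ → Li, so n(Li) = n(e⁻)/1 = 0.01293 mol.
m = n·M = 0.01293 × 6.94 = 0.0897 g.

0.0897 g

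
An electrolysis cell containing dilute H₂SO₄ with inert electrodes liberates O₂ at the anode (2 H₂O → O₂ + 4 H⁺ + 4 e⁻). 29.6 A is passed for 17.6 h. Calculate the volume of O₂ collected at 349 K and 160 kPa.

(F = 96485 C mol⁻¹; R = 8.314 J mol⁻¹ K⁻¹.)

88.1 L

Q = I·t = 29.60 A × 63360 s = 1875000 C.
n(e⁻) = Q/F = 1875000 / 96485 = 19.44 mol.
4 electrons are transferred per O₂ molecule, so n(O₂) = 19.44 / 4 = 4.859 mol.
V = nRT/P = (4.859 × 8.314 × 349) / (160 × 10³ Pa) = 0.0881 m³ = 88.1 L.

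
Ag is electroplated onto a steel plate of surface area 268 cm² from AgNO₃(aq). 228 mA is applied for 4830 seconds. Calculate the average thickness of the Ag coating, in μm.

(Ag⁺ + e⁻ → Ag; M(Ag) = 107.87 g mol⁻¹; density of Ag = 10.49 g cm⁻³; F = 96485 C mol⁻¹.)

Q = I·t = 0.2280 × 4830.0 = 1101 C; n(e⁻) = 0.01141 mol.
n(Ag) = n(e⁻)/1 = 0.01141 mol, so m = 0.01141 × 107.87 = 1.231 g.
Volume = m/ρ = 1.231 / 10.49 = 0.1174 cm³.
Thickness = V/A = 0.1174 / 268 = 4.38 × 10⁻⁴ cm = 4.38 μm.

4.38 μm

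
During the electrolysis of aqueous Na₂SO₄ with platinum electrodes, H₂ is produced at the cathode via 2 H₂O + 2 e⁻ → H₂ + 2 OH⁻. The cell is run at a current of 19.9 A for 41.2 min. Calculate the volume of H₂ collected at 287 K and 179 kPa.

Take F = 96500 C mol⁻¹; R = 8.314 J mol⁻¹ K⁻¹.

3.40 L

Q = I·t = 19.90 A × 2472.0 s = 49190 C.
n(e⁻) = Q/F = 49190 / 96500 = 0.5098 mol.
2 electrons are transferred per H₂ molecule, so n(H₂) = 0.5098 / 2 = 0.2549 mol.
V = nRT/P = (0.2549 × 8.314 × 287) / (179 × 10³ Pa) = 0.00340 m³ = 3.40 L.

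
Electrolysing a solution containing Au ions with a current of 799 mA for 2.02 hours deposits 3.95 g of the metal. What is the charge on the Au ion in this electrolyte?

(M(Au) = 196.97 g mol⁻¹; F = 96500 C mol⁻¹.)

+3

Q = I·t = 0.7990 A × 7272.0 s = 5810 C, so n(e⁻) = 5810/96500 = 0.06021 mol.
n(Au) deposited = 3.95 / 196.97 = 0.02005 mol.
Electrons per atom = n(e⁻)/n(Au) = 0.06021 / 0.02005 = 3.00 ≈ 3, so the ion is Au³⁺.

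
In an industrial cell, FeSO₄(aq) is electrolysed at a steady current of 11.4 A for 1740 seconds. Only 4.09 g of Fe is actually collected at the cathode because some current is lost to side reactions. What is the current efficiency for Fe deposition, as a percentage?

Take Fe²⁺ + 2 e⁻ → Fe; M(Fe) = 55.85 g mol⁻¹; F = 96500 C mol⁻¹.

71.3 %

Q = I·t = 11.40 × 1740.0 = 19840 C; n(e⁻) = 19840/96500 = 0.2056 mol.
Theoretical n(Fe) = n(e⁻)/2 = 0.1028 mol, i.e. m_theo = 0.1028 × 55.85 = 5.740 g.
Efficiency = m_actual / m_theo = 4.09 / 5.740 = 71.3 %.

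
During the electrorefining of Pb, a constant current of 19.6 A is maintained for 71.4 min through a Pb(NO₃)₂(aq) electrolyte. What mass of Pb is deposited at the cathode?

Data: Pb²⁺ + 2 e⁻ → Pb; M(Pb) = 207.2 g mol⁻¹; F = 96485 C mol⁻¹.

90.2 g

Q = I·t = 19.60 A × 4284.0 s = 83970 C.
n(e⁻) = Q/F = 83970 / 96485 = 0.8703 mol.
Pb²⁺ + 2 e⁻ → Pb, so n(Pb) = n(e⁻)/2 = 0.4351 mol.
m = n·M = 0.4351 × 207.2 = 90.2 g.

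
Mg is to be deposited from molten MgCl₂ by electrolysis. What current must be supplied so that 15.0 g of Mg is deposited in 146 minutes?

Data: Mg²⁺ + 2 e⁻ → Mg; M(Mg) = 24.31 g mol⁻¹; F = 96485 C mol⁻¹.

n(Mg) = 15.0 / 24.31 = 0.6170 mol.
n(e⁻) = 2 × 0.6170 = 1.234 mol.
Q = n(e⁻)·F = 1.234 × 96485 = 119100 C.
I = Q/t = 119100 / 8760.0 s = 13.6 A.

13.6 A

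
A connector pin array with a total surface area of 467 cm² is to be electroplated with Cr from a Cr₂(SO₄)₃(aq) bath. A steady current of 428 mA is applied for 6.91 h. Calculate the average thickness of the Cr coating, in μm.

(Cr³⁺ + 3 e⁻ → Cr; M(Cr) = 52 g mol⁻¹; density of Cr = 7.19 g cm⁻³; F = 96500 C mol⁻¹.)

5.70 μm

Q = I·t = 0.4280 × 24876 = 10650 C; n(e⁻) = 0.1103 mol.
n(Cr) = n(e⁻)/3 = 0.03678 mol, so m = 0.03678 × 52 = 1.912 g.
Volume = m/ρ = 1.912 / 7.19 = 0.2660 cm³.
Thickness = V/A = 0.2660 / 467 = 5.70 × 10⁻⁴ cm = 5.70 μm.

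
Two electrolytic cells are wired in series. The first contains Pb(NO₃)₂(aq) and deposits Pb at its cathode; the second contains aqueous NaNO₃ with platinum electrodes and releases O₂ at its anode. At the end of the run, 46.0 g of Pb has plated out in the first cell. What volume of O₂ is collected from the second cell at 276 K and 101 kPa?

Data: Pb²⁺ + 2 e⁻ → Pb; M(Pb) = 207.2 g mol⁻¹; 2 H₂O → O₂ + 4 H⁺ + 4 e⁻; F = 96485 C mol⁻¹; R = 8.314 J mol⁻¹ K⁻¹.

n(Pb) = 46.0 / 207.2 = 0.2220 mol, so n(e⁻) = 2 × 0.2220 = 0.4440 mol.
The cells are in series, so the same 0.4440 mol of electrons passes through the second cell.
2 H₂O → O₂ + 4 H⁺ + 4 e⁻ — 4 mol e⁻ per mol O₂, so n(O₂) = 0.4440/4 = 0.1110 mol.
V = nRT/P = (0.1110 × 8.314 × 276) / (101 × 10³) = 0.00252 m³ = 2.52 L.

2.52 L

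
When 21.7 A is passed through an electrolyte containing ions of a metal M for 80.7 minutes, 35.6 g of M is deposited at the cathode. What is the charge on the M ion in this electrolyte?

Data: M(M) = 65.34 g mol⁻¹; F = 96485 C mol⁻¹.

Q = I·t = 21.70 A × 4842.0 s = 105100 C, so n(e⁻) = 105100/96485 = 1.089 mol.
n(M) deposited = 35.6 / 65.34 = 0.5448 mol.
Electrons per atom = n(e⁻)/n(M) = 1.089 / 0.5448 = 2.00 ≈ 2, so the ion is M²⁺.

+2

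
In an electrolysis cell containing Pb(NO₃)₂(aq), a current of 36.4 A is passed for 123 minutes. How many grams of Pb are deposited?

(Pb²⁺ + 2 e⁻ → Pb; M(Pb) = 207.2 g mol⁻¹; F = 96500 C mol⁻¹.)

288 g

Q = I·t = 36.40 A × 7380.0 s = 268600 C.
n(e⁻) = Q/F = 268600 / 96500 = 2.784 mol.
Pb²⁺ + 2 e⁻ → Pb, so n(Pb) = n(e⁻)/2 = 1.392 mol.
m = n·M = 1.392 × 207.2 = 288 g.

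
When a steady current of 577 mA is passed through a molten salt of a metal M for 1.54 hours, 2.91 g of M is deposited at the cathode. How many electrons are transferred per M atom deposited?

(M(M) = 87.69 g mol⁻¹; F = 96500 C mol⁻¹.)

1

Q = I·t = 0.5770 A × 5544.0 s = 3199 C, so n(e⁻) = 3199/96500 = 0.03315 mol.
n(M) deposited = 2.91 / 87.69 = 0.03319 mol.
Electrons per atom = n(e⁻)/n(M) = 0.03315 / 0.03319 = 0.999 ≈ 1, so the ion is M⁺.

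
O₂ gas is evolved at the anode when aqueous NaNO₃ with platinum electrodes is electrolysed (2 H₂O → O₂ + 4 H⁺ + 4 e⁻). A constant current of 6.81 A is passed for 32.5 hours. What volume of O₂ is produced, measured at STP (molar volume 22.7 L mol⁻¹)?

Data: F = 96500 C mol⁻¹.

46.9 L

Q = I·t = 6.810 A × 117000 s = 796800 C.
n(e⁻) = Q/F = 796800 / 96500 = 8.257 mol.
4 electrons are transferred per O₂ molecule, so n(O₂) = 8.257 / 4 = 2.064 mol.
V = n × V_m = 2.064 × 22.7 = 46.9 L.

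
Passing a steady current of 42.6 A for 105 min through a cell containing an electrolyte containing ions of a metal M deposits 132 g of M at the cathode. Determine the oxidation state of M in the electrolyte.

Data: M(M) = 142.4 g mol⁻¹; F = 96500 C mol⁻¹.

+3

Q = I·t = 42.60 A × 6300.0 s = 268400 C, so n(e⁻) = 268400/96500 = 2.781 mol.
n(M) deposited = 132 / 142.4 = 0.9270 mol.
Electrons per atom = n(e⁻)/n(M) = 2.781 / 0.9270 = 3.00 ≈ 3, so the ion is M³⁺.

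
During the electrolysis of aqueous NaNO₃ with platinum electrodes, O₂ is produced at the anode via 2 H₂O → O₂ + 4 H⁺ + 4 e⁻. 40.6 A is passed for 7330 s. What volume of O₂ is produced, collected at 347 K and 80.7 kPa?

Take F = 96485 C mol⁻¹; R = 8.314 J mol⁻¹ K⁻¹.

27.6 L

Q = I·t = 40.60 A × 7330.0 s = 297600 C.
n(e⁻) = Q/F = 297600 / 96485 = 3.084 mol.
4 electrons are transferred per O₂ molecule, so n(O₂) = 3.084 / 4 = 0.7711 mol.
V = nRT/P = (0.7711 × 8.314 × 347) / (80.7 × 10³ Pa) = 0.0276 m³ = 27.6 L.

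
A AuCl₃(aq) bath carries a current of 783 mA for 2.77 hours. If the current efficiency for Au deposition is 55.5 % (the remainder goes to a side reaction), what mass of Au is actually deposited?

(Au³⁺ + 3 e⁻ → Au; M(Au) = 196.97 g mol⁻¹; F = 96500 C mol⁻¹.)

Q = I·t = 0.7830 × 9972.0 = 7808 C.
n(e⁻) = 7808/96500 = 0.08091 mol; theoretically n(Au) = 0.08091/3 = 0.02697 mol, m_theo = 5.312 g.
At 55.5 % efficiency, m_actual = 0.555 × 5.312 = 2.95 g.

2.95 g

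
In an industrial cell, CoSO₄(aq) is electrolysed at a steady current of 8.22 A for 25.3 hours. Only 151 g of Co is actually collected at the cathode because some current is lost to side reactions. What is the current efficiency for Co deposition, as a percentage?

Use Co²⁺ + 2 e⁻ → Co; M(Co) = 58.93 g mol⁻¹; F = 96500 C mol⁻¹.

Q = I·t = 8.220 × 91080 = 748700 C; n(e⁻) = 748700/96500 = 7.758 mol.
Theoretical n(Co) = n(e⁻)/2 = 3.879 mol, i.e. m_theo = 3.879 × 58.93 = 228.6 g.
Efficiency = m_actual / m_theo = 151 / 228.6 = 66.1 %.

66.1 %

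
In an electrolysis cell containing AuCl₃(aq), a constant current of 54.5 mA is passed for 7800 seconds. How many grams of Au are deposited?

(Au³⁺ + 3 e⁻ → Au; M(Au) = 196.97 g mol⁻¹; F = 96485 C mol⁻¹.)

0.289 g

Q = I·t = 0.05450 A × 7800.0 s = 425.1 C.
n(e⁻) = Q/F = 425.1 / 96485 = 0.004406 mol.
Au³⁺ + 3 e⁻ → Au, so n(Au) = n(e⁻)/3 = 0.001469 mol.
m = n·M = 0.001469 × 196.97 = 0.289 g.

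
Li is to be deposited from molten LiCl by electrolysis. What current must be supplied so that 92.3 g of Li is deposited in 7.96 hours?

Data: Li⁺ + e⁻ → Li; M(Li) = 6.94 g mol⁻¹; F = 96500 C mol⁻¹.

n(Li) = 92.3 / 6.94 = 13.30 mol.
n(e⁻) = 1 × 13.30 = 13.30 mol.
Q = n(e⁻)·F = 13.30 × 96500 = 1283000 C.
I = Q/t = 1283000 / 28656 s = 44.8 A.

44.8 A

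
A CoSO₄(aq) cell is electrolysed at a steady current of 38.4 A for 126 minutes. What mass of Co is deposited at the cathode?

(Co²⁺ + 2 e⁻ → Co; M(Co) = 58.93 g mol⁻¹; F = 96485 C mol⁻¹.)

88.7 g

Q = I·t = 38.40 A × 7560.0 s = 290300 C.
n(e⁻) = Q/F = 290300 / 96485 = 3.009 mol.
Co²⁺ + 2 e⁻ → Co, so n(Co) = n(e⁻)/2 = 1.504 mol.
m = n·M = 1.504 × 58.93 = 88.7 g.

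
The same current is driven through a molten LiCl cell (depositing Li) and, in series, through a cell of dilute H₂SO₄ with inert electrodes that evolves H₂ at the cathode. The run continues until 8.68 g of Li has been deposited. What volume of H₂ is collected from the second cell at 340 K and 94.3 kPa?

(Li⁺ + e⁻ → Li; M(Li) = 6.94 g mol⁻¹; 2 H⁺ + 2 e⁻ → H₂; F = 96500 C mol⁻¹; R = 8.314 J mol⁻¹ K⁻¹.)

n(Li) = 8.68 / 6.94 = 1.251 mol, so n(e⁻) = 1 × 1.251 = 1.251 mol.
The cells are in series, so the same 1.251 mol of electrons passes through the second cell.
2 H⁺ + 2 e⁻ → H₂ — 2 mol e⁻ per mol H₂, so n(H₂) = 1.251/2 = 0.6254 mol.
V = nRT/P = (0.6254 × 8.314 × 340) / (94.3 × 10³) = 0.0187 m³ = 18.7 L.

18.7 L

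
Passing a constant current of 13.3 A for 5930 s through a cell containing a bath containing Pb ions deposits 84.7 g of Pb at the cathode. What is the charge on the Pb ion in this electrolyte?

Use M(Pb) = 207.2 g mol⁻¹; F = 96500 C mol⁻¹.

Q = I·t = 13.30 A × 5930.0 s = 78870 C, so n(e⁻) = 78870/96500 = 0.8173 mol.
n(Pb) deposited = 84.7 / 207.2 = 0.4088 mol.
Electrons per atom = n(e⁻)/n(Pb) = 0.8173 / 0.4088 = 2.00 ≈ 2, so the ion is Pb²⁺.

+2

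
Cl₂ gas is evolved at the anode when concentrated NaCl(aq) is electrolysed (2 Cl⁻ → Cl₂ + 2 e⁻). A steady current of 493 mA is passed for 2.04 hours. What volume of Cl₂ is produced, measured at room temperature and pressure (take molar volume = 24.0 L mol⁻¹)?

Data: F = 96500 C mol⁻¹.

Q = I·t = 0.4930 A × 7344.0 s = 3621 C.
n(e⁻) = Q/F = 3621 / 96500 = 0.03752 mol.
2 electrons are transferred per Cl₂ molecule, so n(Cl₂) = 0.03752 / 2 = 0.01876 mol.
V = n × V_m = 0.01876 × 24.0 = 0.450 L.

0.450 L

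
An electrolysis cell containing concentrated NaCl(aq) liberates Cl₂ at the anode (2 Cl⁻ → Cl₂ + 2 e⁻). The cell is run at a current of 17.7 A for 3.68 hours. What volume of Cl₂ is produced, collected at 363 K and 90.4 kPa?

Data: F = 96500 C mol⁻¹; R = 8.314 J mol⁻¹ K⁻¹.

40.6 L

Q = I·t = 17.70 A × 13248 s = 234500 C.
n(e⁻) = Q/F = 234500 / 96500 = 2.430 mol.
2 electrons are transferred per Cl₂ molecule, so n(Cl₂) = 2.430 / 2 = 1.215 mol.
V = nRT/P = (1.215 × 8.314 × 363) / (90.4 × 10³ Pa) = 0.0406 m³ = 40.6 L.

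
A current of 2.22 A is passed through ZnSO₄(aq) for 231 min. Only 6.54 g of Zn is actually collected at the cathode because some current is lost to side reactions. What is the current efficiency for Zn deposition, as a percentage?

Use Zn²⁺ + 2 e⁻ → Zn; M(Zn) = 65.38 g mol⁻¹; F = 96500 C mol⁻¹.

62.7 %

Q = I·t = 2.220 × 13860 = 30770 C; n(e⁻) = 30770/96500 = 0.3189 mol.
Theoretical n(Zn) = n(e⁻)/2 = 0.1594 mol, i.e. m_theo = 0.1594 × 65.38 = 10.42 g.
Efficiency = m_actual / m_theo = 6.54 / 10.42 = 62.7 %.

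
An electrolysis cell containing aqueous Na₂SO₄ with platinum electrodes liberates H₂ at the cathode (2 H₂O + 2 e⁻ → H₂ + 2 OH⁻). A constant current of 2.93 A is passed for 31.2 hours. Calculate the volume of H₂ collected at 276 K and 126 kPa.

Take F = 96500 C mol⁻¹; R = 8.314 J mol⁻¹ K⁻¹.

Q = I·t = 2.930 A × 112320 s = 329100 C.
n(e⁻) = Q/F = 329100 / 96500 = 3.410 mol.
2 electrons are transferred per H₂ molecule, so n(H₂) = 3.410 / 2 = 1.705 mol.
V = nRT/P = (1.705 × 8.314 × 276) / (126 × 10³ Pa) = 0.0311 m³ = 31.1 L.

31.1 L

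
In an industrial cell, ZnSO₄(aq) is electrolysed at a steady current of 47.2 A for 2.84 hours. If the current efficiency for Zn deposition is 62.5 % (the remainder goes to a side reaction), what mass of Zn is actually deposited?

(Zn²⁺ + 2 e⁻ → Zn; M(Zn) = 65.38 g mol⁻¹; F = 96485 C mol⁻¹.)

102 g

Q = I·t = 47.20 × 10224 = 482600 C.
n(e⁻) = 482600/96485 = 5.002 mol; theoretically n(Zn) = 5.002/2 = 2.501 mol, m_theo = 163.5 g.
At 62.5 % efficiency, m_actual = 0.625 × 163.5 = 102 g.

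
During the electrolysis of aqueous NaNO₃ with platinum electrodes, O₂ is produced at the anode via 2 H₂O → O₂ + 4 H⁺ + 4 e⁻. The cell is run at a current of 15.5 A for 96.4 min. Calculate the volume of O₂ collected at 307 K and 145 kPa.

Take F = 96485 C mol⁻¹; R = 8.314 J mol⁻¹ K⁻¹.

4.09 L

Q = I·t = 15.50 A × 5784.0 s = 89650 C.
n(e⁻) = Q/F = 89650 / 96485 = 0.9292 mol.
4 electrons are transferred per O₂ molecule, so n(O₂) = 0.9292 / 4 = 0.2323 mol.
V = nRT/P = (0.2323 × 8.314 × 307) / (145 × 10³ Pa) = 0.00409 m³ = 4.09 L.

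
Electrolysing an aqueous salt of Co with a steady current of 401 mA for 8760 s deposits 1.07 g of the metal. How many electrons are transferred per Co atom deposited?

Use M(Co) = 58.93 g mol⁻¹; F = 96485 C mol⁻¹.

2

Q = I·t = 0.4010 A × 8760.0 s = 3513 C, so n(e⁻) = 3513/96485 = 0.03641 mol.
n(Co) deposited = 1.07 / 58.93 = 0.01816 mol.
Electrons per atom = n(e⁻)/n(Co) = 0.03641 / 0.01816 = 2.01 ≈ 2, so the ion is Co²⁺.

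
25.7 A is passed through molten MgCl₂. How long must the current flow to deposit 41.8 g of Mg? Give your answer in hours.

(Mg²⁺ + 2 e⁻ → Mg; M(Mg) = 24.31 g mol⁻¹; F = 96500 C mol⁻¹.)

3.59 h

n(Mg) = m/M = 41.8 / 24.31 = 1.719 mol.
Each Mg atom requires 2 electrons, so n(e⁻) = 2 × 1.719 = 3.439 mol.
Q = n(e⁻)·F = 3.439 × 96500 = 331900 C.
t = Q/I = 331900 / 25.70 A = 12910 s = 3.59 h.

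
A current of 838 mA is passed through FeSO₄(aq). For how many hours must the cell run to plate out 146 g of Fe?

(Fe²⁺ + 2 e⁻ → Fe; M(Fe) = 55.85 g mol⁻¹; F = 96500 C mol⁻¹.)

167 h

n(Fe) = m/M = 146 / 55.85 = 2.614 mol.
Each Fe atom requires 2 electrons, so n(e⁻) = 2 × 2.614 = 5.228 mol.
Q = n(e⁻)·F = 5.228 × 96500 = 504500 C.
t = Q/I = 504500 / 0.8380 A = 602100 s = 167 h.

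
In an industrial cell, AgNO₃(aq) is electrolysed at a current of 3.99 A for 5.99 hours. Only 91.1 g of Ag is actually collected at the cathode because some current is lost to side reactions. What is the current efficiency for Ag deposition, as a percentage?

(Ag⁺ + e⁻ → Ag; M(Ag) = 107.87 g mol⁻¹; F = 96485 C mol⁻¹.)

94.7 %

Q = I·t = 3.990 × 21564 = 86040 C; n(e⁻) = 86040/96485 = 0.8917 mol.
Theoretical n(Ag) = n(e⁻)/1 = 0.8917 mol, i.e. m_theo = 0.8917 × 107.87 = 96.19 g.
Efficiency = m_actual / m_theo = 91.1 / 96.19 = 94.7 %.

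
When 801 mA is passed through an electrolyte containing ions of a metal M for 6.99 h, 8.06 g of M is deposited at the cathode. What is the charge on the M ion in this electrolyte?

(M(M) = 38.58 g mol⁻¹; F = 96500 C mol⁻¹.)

Q = I·t = 0.8010 A × 25164 s = 20160 C, so n(e⁻) = 20160/96500 = 0.2089 mol.
n(M) deposited = 8.06 / 38.58 = 0.2089 mol.
Electrons per atom = n(e⁻)/n(M) = 0.2089 / 0.2089 = 1.00 ≈ 1, so the ion is M⁺.

+1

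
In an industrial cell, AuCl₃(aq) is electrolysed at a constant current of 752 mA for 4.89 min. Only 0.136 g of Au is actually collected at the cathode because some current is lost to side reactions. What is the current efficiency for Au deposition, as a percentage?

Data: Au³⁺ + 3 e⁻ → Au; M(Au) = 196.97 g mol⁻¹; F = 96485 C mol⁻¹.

90.6 %

Q = I·t = 0.7520 × 293.40 = 220.6 C; n(e⁻) = 220.6/96485 = 0.002287 mol.
Theoretical n(Au) = n(e⁻)/3 = 0.0007622 mol, i.e. m_theo = 0.0007622 × 196.97 = 0.1501 g.
Efficiency = m_actual / m_theo = 0.136 / 0.1501 = 90.6 %.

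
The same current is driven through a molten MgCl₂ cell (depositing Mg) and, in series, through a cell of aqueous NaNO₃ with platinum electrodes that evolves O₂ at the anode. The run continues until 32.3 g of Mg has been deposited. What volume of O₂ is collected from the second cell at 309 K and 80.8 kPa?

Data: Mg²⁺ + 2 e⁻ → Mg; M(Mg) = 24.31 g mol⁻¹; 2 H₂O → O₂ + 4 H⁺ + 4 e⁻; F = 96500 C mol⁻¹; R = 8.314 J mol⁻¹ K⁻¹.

21.1 L

n(Mg) = 32.3 / 24.31 = 1.329 mol, so n(e⁻) = 2 × 1.329 = 2.657 mol.
The cells are in series, so the same 2.657 mol of electrons passes through the second cell.
2 H₂O → O₂ + 4 H⁺ + 4 e⁻ — 4 mol e⁻ per mol O₂, so n(O₂) = 2.657/4 = 0.6643 mol.
V = nRT/P = (0.6643 × 8.314 × 309) / (80.8 × 10³) = 0.0211 m³ = 21.1 L.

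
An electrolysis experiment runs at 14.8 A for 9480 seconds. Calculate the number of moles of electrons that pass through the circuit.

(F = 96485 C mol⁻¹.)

1.45 mol

Q = I·t = 14.80 A × 9480.0 s = 140300 C.
n(e⁻) = Q/F = 140300 / 96485 = 1.45 mol.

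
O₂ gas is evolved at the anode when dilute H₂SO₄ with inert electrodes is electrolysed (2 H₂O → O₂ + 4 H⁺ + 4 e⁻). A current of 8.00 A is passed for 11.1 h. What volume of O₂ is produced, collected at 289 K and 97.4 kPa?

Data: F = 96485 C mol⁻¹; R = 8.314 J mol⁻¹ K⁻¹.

Q = I·t = 8.000 A × 39960 s = 319700 C.
n(e⁻) = Q/F = 319700 / 96485 = 3.313 mol.
4 electrons are transferred per O₂ molecule, so n(O₂) = 3.313 / 4 = 0.8283 mol.
V = nRT/P = (0.8283 × 8.314 × 289) / (97.4 × 10³ Pa) = 0.0204 m³ = 20.4 L.

20.4 L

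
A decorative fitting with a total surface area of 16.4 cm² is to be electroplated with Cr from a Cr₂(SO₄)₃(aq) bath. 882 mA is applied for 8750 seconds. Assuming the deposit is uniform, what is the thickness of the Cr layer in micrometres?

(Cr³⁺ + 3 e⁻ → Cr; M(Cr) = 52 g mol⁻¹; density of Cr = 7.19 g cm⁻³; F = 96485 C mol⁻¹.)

118 μm

Q = I·t = 0.8820 × 8750.0 = 7718 C; n(e⁻) = 0.07999 mol.
n(Cr) = n(e⁻)/3 = 0.02666 mol, so m = 0.02666 × 52 = 1.386 g.
Volume = m/ρ = 1.386 / 7.19 = 0.1928 cm³.
Thickness = V/A = 0.1928 / 16.4 = 0.0118 cm = 118 μm.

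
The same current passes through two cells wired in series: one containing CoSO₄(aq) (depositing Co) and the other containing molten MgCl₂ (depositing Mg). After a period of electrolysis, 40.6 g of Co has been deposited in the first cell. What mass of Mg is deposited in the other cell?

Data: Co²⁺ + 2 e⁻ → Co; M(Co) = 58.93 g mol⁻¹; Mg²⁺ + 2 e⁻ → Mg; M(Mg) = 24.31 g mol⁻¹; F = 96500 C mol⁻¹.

16.7 g

n(Co) = 40.6 / 58.93 = 0.6890 mol.
Since Co²⁺ + 2 e⁻ → Co, n(e⁻) passed = 2 × 0.6890 = 1.378 mol.
Cells in series carry the same charge, so the same 1.378 mol of electrons passes through cell 2.
Mg²⁺ + 2 e⁻ → Mg, so n(Mg) = 1.378 / 2 = 0.6890 mol.
m(Mg) = 0.6890 × 24.31 = 16.7 g.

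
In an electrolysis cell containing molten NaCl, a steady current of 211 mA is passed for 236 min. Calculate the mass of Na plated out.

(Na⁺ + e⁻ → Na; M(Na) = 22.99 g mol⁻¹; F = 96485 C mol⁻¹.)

Q = I·t = 0.2110 A × 14160 s = 2988 C.
n(e⁻) = Q/F = 2988 / 96485 = 0.03097 mol.
Na⁺ + e⁻ → Na, so n(Na) = n(e⁻)/1 = 0.03097 mol.
m = n·M = 0.03097 × 22.99 = 0.712 g.

0.712 g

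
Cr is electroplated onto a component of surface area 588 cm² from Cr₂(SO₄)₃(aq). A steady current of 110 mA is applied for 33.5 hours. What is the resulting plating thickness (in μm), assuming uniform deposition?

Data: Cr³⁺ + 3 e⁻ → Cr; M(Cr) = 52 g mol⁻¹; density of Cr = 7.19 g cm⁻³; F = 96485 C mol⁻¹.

Q = I·t = 0.1100 × 120600 = 13270 C; n(e⁻) = 0.1375 mol.
n(Cr) = n(e⁻)/3 = 0.04583 mol, so m = 0.04583 × 52 = 2.383 g.
Volume = m/ρ = 2.383 / 7.19 = 0.3315 cm³.
Thickness = V/A = 0.3315 / 588 = 5.64 × 10⁻⁴ cm = 5.64 μm.

5.64 μm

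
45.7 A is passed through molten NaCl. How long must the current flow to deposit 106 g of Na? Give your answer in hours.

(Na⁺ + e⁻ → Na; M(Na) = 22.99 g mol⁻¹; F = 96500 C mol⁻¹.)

2.70 h

n(Na) = m/M = 106 / 22.99 = 4.611 mol.
Each Na atom requires 1 electron, so n(e⁻) = 1 × 4.611 = 4.611 mol.
Q = n(e⁻)·F = 4.611 × 96500 = 444900 C.
t = Q/I = 444900 / 45.70 A = 9736 s = 2.70 h.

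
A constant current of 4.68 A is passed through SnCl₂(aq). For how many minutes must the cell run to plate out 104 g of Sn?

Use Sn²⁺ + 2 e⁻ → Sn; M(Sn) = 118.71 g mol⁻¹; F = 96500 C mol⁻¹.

602 min

n(Sn) = m/M = 104 / 118.71 = 0.8761 mol.
Each Sn atom requires 2 electrons, so n(e⁻) = 2 × 0.8761 = 1.752 mol.
Q = n(e⁻)·F = 1.752 × 96500 = 169100 C.
t = Q/I = 169100 / 4.680 A = 36130 s = 602 min.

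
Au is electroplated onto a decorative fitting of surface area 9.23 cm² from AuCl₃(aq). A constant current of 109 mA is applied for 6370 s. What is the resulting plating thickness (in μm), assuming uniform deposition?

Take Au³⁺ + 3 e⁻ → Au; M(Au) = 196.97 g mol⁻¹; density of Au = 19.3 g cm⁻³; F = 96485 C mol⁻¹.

Q = I·t = 0.1090 × 6370.0 = 694.3 C; n(e⁻) = 0.007196 mol.
n(Au) = n(e⁻)/3 = 0.002399 mol, so m = 0.002399 × 196.97 = 0.4725 g.
Volume = m/ρ = 0.4725 / 19.3 = 0.02448 cm³.
Thickness = V/A = 0.02448 / 9.23 = 0.00265 cm = 26.5 μm.

26.5 μm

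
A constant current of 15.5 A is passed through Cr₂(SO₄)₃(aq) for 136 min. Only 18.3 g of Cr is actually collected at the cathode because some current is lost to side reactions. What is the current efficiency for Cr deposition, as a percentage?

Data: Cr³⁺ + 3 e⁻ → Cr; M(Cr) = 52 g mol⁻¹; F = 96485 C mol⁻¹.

80.5 %

Q = I·t = 15.50 × 8160.0 = 126500 C; n(e⁻) = 126500/96485 = 1.311 mol.
Theoretical n(Cr) = n(e⁻)/3 = 0.4370 mol, i.e. m_theo = 0.4370 × 52 = 22.72 g.
Efficiency = m_actual / m_theo = 18.3 / 22.72 = 80.5 %.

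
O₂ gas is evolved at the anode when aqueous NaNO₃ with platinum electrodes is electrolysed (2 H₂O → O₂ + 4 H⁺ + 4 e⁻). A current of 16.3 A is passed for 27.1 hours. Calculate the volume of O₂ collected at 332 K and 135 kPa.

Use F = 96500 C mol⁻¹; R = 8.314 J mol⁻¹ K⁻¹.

84.2 L

Q = I·t = 16.30 A × 97560 s = 1590000 C.
n(e⁻) = Q/F = 1590000 / 96500 = 16.48 mol.
4 electrons are transferred per O₂ molecule, so n(O₂) = 16.48 / 4 = 4.120 mol.
V = nRT/P = (4.120 × 8.314 × 332) / (135 × 10³ Pa) = 0.0842 m³ = 84.2 L.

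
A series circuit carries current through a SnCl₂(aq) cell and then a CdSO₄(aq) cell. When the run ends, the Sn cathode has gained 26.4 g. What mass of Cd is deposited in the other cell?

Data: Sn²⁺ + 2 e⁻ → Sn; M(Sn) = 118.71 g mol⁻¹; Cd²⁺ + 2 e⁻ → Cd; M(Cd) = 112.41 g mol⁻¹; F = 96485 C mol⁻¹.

25.0 g

n(Sn) = 26.4 / 118.71 = 0.2224 mol.
Since Sn²⁺ + 2 e⁻ → Sn, n(e⁻) passed = 2 × 0.2224 = 0.4448 mol.
Cells in series carry the same charge, so the same 0.4448 mol of electrons passes through cell 2.
Cd²⁺ + 2 e⁻ → Cd, so n(Cd) = 0.4448 / 2 = 0.2224 mol.
m(Cd) = 0.2224 × 112.41 = 25.0 g.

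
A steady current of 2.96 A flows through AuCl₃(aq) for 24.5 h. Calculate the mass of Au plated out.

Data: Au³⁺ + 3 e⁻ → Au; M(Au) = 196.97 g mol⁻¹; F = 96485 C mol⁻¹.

Q = I·t = 2.960 A × 88200 s = 261100 C.
n(e⁻) = Q/F = 261100 / 96485 = 2.706 mol.
Au³⁺ + 3 e⁻ → Au, so n(Au) = n(e⁻)/3 = 0.9019 mol.
m = n·M = 0.9019 × 196.97 = 178 g.

178 g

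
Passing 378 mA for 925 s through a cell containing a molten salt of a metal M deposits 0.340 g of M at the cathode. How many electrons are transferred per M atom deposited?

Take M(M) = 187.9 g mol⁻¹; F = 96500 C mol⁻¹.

Q = I·t = 0.3780 A × 925.00 s = 349.6 C, so n(e⁻) = 349.6/96500 = 0.003623 mol.
n(M) deposited = 0.340 / 187.9 = 0.001809 mol.
Electrons per atom = n(e⁻)/n(M) = 0.003623 / 0.001809 = 2.00 ≈ 2, so the ion is M²⁺.

2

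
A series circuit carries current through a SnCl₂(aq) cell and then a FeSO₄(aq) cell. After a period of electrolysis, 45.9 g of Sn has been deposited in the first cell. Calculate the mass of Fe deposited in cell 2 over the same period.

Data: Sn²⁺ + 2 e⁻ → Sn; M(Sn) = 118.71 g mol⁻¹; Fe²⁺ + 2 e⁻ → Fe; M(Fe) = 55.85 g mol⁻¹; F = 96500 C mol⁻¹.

n(Sn) = 45.9 / 118.71 = 0.3867 mol.
Since Sn²⁺ + 2 e⁻ → Sn, n(e⁻) passed = 2 × 0.3867 = 0.7733 mol.
Cells in series carry the same charge, so the same 0.7733 mol of electrons passes through cell 2.
Fe²⁺ + 2 e⁻ → Fe, so n(Fe) = 0.7733 / 2 = 0.3867 mol.
m(Fe) = 0.3867 × 55.85 = 21.6 g.

21.6 g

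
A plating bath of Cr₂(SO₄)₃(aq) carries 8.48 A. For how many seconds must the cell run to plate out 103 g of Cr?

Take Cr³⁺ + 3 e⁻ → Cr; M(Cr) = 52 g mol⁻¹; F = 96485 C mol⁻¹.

67600 s

n(Cr) = m/M = 103 / 52 = 1.981 mol.
Each Cr atom requires 3 electrons, so n(e⁻) = 3 × 1.981 = 5.942 mol.
Q = n(e⁻)·F = 5.942 × 96485 = 573300 C.
t = Q/I = 573300 / 8.480 A = 67610 s.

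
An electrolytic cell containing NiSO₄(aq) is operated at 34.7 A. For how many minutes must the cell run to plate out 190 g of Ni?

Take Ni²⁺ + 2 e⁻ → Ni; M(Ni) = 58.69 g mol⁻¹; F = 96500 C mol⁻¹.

300 min

n(Ni) = m/M = 190 / 58.69 = 3.237 mol.
Each Ni atom requires 2 electrons, so n(e⁻) = 2 × 3.237 = 6.475 mol.
Q = n(e⁻)·F = 6.475 × 96500 = 624800 C.
t = Q/I = 624800 / 34.70 A = 18010 s = 300 min.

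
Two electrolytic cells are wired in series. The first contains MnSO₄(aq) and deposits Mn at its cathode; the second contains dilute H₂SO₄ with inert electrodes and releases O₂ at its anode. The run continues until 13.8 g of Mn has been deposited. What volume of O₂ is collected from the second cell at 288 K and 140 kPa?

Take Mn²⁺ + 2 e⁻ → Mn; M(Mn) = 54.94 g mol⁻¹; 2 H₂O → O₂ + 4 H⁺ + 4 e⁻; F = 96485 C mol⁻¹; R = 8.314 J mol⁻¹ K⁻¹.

n(Mn) = 13.8 / 54.94 = 0.2512 mol, so n(e⁻) = 2 × 0.2512 = 0.5024 mol.
The cells are in series, so the same 0.5024 mol of electrons passes through the second cell.
2 H₂O → O₂ + 4 H⁺ + 4 e⁻ — 4 mol e⁻ per mol O₂, so n(O₂) = 0.5024/4 = 0.1256 mol.
V = nRT/P = (0.1256 × 8.314 × 288) / (140 × 10³) = 0.00215 m³ = 2.15 L.

2.15 L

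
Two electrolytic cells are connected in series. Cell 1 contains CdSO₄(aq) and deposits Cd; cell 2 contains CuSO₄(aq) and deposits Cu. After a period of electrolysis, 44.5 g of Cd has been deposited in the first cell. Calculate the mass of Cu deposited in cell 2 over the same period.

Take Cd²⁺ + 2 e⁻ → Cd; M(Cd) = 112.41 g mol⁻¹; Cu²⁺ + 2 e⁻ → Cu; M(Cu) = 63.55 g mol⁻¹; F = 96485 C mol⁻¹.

25.2 g

n(Cd) = 44.5 / 112.41 = 0.3959 mol.
Since Cd²⁺ + 2 e⁻ → Cd, n(e⁻) passed = 2 × 0.3959 = 0.7917 mol.
Cells in series carry the same charge, so the same 0.7917 mol of electrons passes through cell 2.
Cu²⁺ + 2 e⁻ → Cu, so n(Cu) = 0.7917 / 2 = 0.3959 mol.
m(Cu) = 0.3959 × 63.55 = 25.2 g.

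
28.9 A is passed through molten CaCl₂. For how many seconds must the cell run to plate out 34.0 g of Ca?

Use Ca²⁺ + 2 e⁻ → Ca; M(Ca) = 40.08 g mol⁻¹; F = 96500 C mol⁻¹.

n(Ca) = m/M = 34.0 / 40.08 = 0.8483 mol.
Each Ca atom requires 2 electrons, so n(e⁻) = 2 × 0.8483 = 1.697 mol.
Q = n(e⁻)·F = 1.697 × 96500 = 163700 C.
t = Q/I = 163700 / 28.90 A = 5665 s.

5670 s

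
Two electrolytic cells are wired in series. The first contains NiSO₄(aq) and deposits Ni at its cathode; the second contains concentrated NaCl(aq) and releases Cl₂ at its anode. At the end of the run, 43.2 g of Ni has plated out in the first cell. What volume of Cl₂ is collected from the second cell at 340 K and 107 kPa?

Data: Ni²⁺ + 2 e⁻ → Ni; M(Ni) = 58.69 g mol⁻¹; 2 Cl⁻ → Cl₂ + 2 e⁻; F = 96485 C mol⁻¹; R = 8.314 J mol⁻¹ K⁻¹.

n(Ni) = 43.2 / 58.69 = 0.7361 mol, so n(e⁻) = 2 × 0.7361 = 1.472 mol.
The cells are in series, so the same 1.472 mol of electrons passes through the second cell.
2 Cl⁻ → Cl₂ + 2 e⁻ — 2 mol e⁻ per mol Cl₂, so n(Cl₂) = 1.472/2 = 0.7361 mol.
V = nRT/P = (0.7361 × 8.314 × 340) / (107 × 10³) = 0.0194 m³ = 19.4 L.

19.4 L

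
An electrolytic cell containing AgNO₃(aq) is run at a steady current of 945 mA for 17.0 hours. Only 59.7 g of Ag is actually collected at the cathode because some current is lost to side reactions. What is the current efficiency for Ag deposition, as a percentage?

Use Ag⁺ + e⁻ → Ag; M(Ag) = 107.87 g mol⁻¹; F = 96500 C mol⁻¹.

92.3 %

Q = I·t = 0.9450 × 61200 = 57830 C; n(e⁻) = 57830/96500 = 0.5993 mol.
Theoretical n(Ag) = n(e⁻)/1 = 0.5993 mol, i.e. m_theo = 0.5993 × 107.87 = 64.65 g.
Efficiency = m_actual / m_theo = 59.7 / 64.65 = 92.3 %.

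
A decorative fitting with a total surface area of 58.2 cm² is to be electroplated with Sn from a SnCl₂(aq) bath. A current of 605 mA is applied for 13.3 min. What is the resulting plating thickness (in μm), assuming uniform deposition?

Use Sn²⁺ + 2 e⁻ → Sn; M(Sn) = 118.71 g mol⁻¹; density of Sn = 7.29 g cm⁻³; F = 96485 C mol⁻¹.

7.00 μm

Q = I·t = 0.6050 × 798.00 = 482.8 C; n(e⁻) = 0.005004 mol.
n(Sn) = n(e⁻)/2 = 0.002502 mol, so m = 0.002502 × 118.71 = 0.2970 g.
Volume = m/ρ = 0.2970 / 7.29 = 0.04074 cm³.
Thickness = V/A = 0.04074 / 58.2 = 7.00 × 10⁻⁴ cm = 7.00 μm.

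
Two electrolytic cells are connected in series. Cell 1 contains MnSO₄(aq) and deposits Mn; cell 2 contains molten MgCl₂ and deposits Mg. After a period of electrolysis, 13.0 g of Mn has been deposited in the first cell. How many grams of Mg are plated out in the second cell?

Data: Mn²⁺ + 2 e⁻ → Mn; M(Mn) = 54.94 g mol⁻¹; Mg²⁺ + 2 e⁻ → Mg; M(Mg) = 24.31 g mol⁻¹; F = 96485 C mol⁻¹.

5.75 g

n(Mn) = 13.0 / 54.94 = 0.2366 mol.
Since Mn²⁺ + 2 e⁻ → Mn, n(e⁻) passed = 2 × 0.2366 = 0.4732 mol.
Cells in series carry the same charge, so the same 0.4732 mol of electrons passes through cell 2.
Mg²⁺ + 2 e⁻ → Mg, so n(Mg) = 0.4732 / 2 = 0.2366 mol.
m(Mg) = 0.2366 × 24.31 = 5.75 g.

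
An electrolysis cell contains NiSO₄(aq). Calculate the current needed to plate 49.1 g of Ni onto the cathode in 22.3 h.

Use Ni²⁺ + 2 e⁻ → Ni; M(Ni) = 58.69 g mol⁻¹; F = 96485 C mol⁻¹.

n(Ni) = 49.1 / 58.69 = 0.8366 mol.
n(e⁻) = 2 × 0.8366 = 1.673 mol.
Q = n(e⁻)·F = 1.673 × 96485 = 161400 C.
I = Q/t = 161400 / 80280 s = 2.01 A.

2.01 A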